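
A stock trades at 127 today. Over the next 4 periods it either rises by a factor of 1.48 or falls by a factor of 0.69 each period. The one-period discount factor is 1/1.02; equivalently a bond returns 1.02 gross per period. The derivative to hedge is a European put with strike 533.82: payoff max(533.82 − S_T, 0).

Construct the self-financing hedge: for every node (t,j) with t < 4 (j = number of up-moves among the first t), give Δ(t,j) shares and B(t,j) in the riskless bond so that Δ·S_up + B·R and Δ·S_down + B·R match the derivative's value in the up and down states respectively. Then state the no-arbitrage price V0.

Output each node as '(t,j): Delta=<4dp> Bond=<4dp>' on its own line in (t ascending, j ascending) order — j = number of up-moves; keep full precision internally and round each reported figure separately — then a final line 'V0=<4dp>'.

(0,0): Delta=-0.9483 Bond=488.7263
(1,0): Delta=-1.0000 Bond=503.0305
(1,1): Delta=-0.9147 Bond=492.1867
(2,0): Delta=-1.0000 Bond=513.0911
(2,1): Delta=-1.0000 Bond=513.0911
(2,2): Delta=-0.8593 Bond=486.6124
(3,0): Delta=-1.0000 Bond=523.3529
(3,1): Delta=-1.0000 Bond=523.3529
(3,2): Delta=-1.0000 Bond=523.3529
(3,3): Delta=-0.7678 Bond=458.6967
V0=368.2911

Risk-neutral probability p* = (R−d)/(u−d) = (1.02−0.69)/(1.48−0.69) = 0.4177.
At expiry t=4: V(4,0)=505.0328, V(4,1)=472.0734, V(4,2)=401.3781, V(4,3)=249.7418, V(4,4)=0.0000
(3,0): S=41.7206. Δ = (V_up−V_dn)/(S_up−S_dn) = (472.0734−505.0328)/(61.7466−28.7872) = -1.0000. V = [p*·472.0734 + (1−p*)·505.0328]/1.02 = 481.6323. B = V − Δ·S = 523.3529.
(3,1): S=89.4878. Δ = (V_up−V_dn)/(S_up−S_dn) = (401.3781−472.0734)/(132.4419−61.7466) = -1.0000. V = [p*·401.3781 + (1−p*)·472.0734]/1.02 = 433.8652. B = V − Δ·S = 523.3529.
(3,2): S=191.9448. Δ = (V_up−V_dn)/(S_up−S_dn) = (249.7418−401.3781)/(284.0782−132.4419) = -1.0000. V = [p*·249.7418 + (1−p*)·401.3781]/1.02 = 331.4082. B = V − Δ·S = 523.3529.
(3,3): S=411.7076. Δ = (V_up−V_dn)/(S_up−S_dn) = (0.0000−249.7418)/(609.3272−284.0782) = -0.7678. V = [p*·0.0000 + (1−p*)·249.7418]/1.02 = 142.5679. B = V − Δ·S = 458.6967.
(2,0): S=60.4647. Δ = (V_up−V_dn)/(S_up−S_dn) = (433.8652−481.6323)/(89.4878−41.7206) = -1.0000. V = [p*·433.8652 + (1−p*)·481.6323]/1.02 = 452.6264. B = V − Δ·S = 513.0911.
(2,1): S=129.6924. Δ = (V_up−V_dn)/(S_up−S_dn) = (331.4082−433.8652)/(191.9448−89.4878) = -1.0000. V = [p*·331.4082 + (1−p*)·433.8652]/1.02 = 383.3987. B = V − Δ·S = 513.0911.
(2,2): S=278.1808. Δ = (V_up−V_dn)/(S_up−S_dn) = (142.5679−331.4082)/(411.7076−191.9448) = -0.8593. V = [p*·142.5679 + (1−p*)·331.4082]/1.02 = 247.5741. B = V − Δ·S = 486.6124.
(1,0): S=87.6300. Δ = (V_up−V_dn)/(S_up−S_dn) = (383.3987−452.6264)/(129.6924−60.4647) = -1.0000. V = [p*·383.3987 + (1−p*)·452.6264]/1.02 = 415.4005. B = V − Δ·S = 503.0305.
(1,1): S=187.9600. Δ = (V_up−V_dn)/(S_up−S_dn) = (247.5741−383.3987)/(278.1808−129.6924) = -0.9147. V = [p*·247.5741 + (1−p*)·383.3987]/1.02 = 320.2567. B = V − Δ·S = 492.1867.
(0,0): S=127.0000. Δ = (V_up−V_dn)/(S_up−S_dn) = (320.2567−415.4005)/(187.9600−87.6300) = -0.9483. V = [p*·320.2567 + (1−p*)·415.4005]/1.02 = 368.2911. B = V − Δ·S = 488.7263.
The time-0 hedge costs 368.2911, which is the no-arbitrage price.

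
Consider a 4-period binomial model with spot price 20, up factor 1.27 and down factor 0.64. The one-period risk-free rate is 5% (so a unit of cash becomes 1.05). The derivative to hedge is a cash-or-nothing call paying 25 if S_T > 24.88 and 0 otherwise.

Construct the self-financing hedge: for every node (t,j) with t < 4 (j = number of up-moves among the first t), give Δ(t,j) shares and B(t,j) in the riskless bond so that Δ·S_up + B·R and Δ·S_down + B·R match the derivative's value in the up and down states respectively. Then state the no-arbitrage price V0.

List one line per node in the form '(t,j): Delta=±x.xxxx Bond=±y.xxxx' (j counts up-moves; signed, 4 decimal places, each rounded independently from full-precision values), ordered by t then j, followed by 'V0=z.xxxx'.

(0,0): Delta=0.7605 Bond=-3.6016
(1,0): Delta=1.1910 Bond=-9.2918
(1,1): Delta=0.6441 Bond=-0.8251
(2,0): Delta=0.0000 Bond=0.0000
(2,1): Delta=1.5130 Bond=-14.9915
(2,2): Delta=0.4091 Bond=6.7130
(3,0): Delta=0.0000 Bond=0.0000
(3,1): Delta=0.0000 Bond=0.0000
(3,2): Delta=1.9221 Bond=-24.1875
(3,3): Delta=0.0000 Bond=23.8095
V0=11.6081

Since d<R<u, set p* = (R−d)/(u−d) = 0.6508; price each node as the discounted p*-expectation of its children.
Terminal payoffs: V(4,0)=0.0000, V(4,1)=0.0000, V(4,2)=0.0000, V(4,3)=25.0000, V(4,4)=25.0000
Node (3,0) S=5.2429: V=(p*·0.0000+(1−p*)·0.0000)/1.05=0.0000; Δ=(0.0000−0.0000)/(6.6585−3.3554)=0.0000; B=V−Δ·S=0.0000
Node (3,1) S=10.4038: V=(p*·0.0000+(1−p*)·0.0000)/1.05=0.0000; Δ=(0.0000−0.0000)/(13.2129−6.6585)=0.0000; B=V−Δ·S=0.0000
Node (3,2) S=20.6451: V=(p*·25.0000+(1−p*)·0.0000)/1.05=15.4951; Δ=(25.0000−0.0000)/(26.2193−13.2129)=1.9221; B=V−Δ·S=-24.1875
Node (3,3) S=40.9677: V=(p*·25.0000+(1−p*)·25.0000)/1.05=23.8095; Δ=(25.0000−25.0000)/(52.0289−26.2193)=0.0000; B=V−Δ·S=23.8095
Node (2,0) S=8.1920: V=(p*·0.0000+(1−p*)·0.0000)/1.05=0.0000; Δ=(0.0000−0.0000)/(10.4038−5.2429)=0.0000; B=V−Δ·S=0.0000
Node (2,1) S=16.2560: V=(p*·15.4951+(1−p*)·0.0000)/1.05=9.6039; Δ=(15.4951−0.0000)/(20.6451−10.4038)=1.5130; B=V−Δ·S=-14.9915
Node (2,2) S=32.2580: V=(p*·23.8095+(1−p*)·15.4951)/1.05=19.9105; Δ=(23.8095−15.4951)/(40.9677−20.6451)=0.4091; B=V−Δ·S=6.7130
Node (1,0) S=12.8000: V=(p*·9.6039+(1−p*)·0.0000)/1.05=5.9525; Δ=(9.6039−0.0000)/(16.2560−8.1920)=1.1910; B=V−Δ·S=-9.2918
Node (1,1) S=25.4000: V=(p*·19.9105+(1−p*)·9.6039)/1.05=15.5347; Δ=(19.9105−9.6039)/(32.2580−16.2560)=0.6441; B=V−Δ·S=-0.8251
Node (0,0) S=20.0000: V=(p*·15.5347+(1−p*)·5.9525)/1.05=11.6081; Δ=(15.5347−5.9525)/(25.4000−12.8000)=0.7605; B=V−Δ·S=-3.6016
Root portfolio cost Δ·20+B reproduces V0=11.6081.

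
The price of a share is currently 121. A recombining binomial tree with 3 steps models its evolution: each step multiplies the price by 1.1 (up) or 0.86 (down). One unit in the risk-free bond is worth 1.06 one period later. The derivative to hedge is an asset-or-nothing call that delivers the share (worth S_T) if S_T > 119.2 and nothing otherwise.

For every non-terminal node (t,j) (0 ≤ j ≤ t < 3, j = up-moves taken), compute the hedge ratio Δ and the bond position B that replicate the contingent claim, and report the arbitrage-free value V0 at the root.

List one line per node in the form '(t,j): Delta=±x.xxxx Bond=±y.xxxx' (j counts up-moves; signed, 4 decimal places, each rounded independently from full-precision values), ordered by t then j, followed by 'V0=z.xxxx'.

(0,0): Delta=1.8198 Bond=-105.2292
(1,0): Delta=3.9636 Bond=-334.6289
(1,1): Delta=1.4845 Bond=-66.9258
(2,0): Delta=0.0000 Bond=0.0000
(2,1): Delta=4.5833 Bond=-425.6479
(2,2): Delta=1.0000 Bond=0.0000
V0=114.9611

The replicating-portfolio and risk-neutral prices coincide; use p* = (1.06−0.86)/(1.1−0.86) = 0.8333 for the latter.
Payoff layer (t=3): V(3,0)=0.0000, V(3,1)=0.0000, V(3,2)=125.9126, V(3,3)=161.0510
(2,0): S=89.4916. Δ = (V_up−V_dn)/(S_up−S_dn) = (0.0000−0.0000)/(98.4408−76.9628) = 0.0000. V = [p*·0.0000 + (1−p*)·0.0000]/1.06 = 0.0000. B = V − Δ·S = 0.0000.
(2,1): S=114.4660. Δ = (V_up−V_dn)/(S_up−S_dn) = (125.9126−0.0000)/(125.9126−98.4408) = 4.5833. V = [p*·125.9126 + (1−p*)·0.0000]/1.06 = 98.9879. B = V − Δ·S = -425.6479.
(2,2): S=146.4100. Δ = (V_up−V_dn)/(S_up−S_dn) = (161.0510−125.9126)/(161.0510−125.9126) = 1.0000. V = [p*·161.0510 + (1−p*)·125.9126]/1.06 = 146.4100. B = V − Δ·S = 0.0000.
(1,0): S=104.0600. Δ = (V_up−V_dn)/(S_up−S_dn) = (98.9879−0.0000)/(114.4660−89.4916) = 3.9636. V = [p*·98.9879 + (1−p*)·0.0000]/1.06 = 77.8207. B = V − Δ·S = -334.6289.
(1,1): S=133.1000. Δ = (V_up−V_dn)/(S_up−S_dn) = (146.4100−98.9879)/(146.4100−114.4660) = 1.4845. V = [p*·146.4100 + (1−p*)·98.9879]/1.06 = 130.6663. B = V − Δ·S = -66.9258.
(0,0): S=121.0000. Δ = (V_up−V_dn)/(S_up−S_dn) = (130.6663−77.8207)/(133.1000−104.0600) = 1.8198. V = [p*·130.6663 + (1−p*)·77.8207]/1.06 = 114.9611. B = V − Δ·S = -105.2292.
Each (Δ,B) replicates both successor values, so the strategy is self-financing and V0 is arbitrage-free.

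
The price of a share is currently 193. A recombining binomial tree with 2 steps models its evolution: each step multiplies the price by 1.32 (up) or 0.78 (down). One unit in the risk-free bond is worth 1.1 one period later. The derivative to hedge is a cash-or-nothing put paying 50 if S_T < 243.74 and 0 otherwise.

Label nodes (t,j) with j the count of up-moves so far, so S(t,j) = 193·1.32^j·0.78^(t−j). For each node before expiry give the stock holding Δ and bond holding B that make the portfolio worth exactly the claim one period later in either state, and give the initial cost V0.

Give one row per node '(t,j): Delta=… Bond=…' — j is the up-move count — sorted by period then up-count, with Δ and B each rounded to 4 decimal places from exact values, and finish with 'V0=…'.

The replicating-portfolio and risk-neutral prices coincide; use p* = (1.1−0.78)/(1.32−0.78) = 0.5926 for the latter.
At expiry t=2: V(2,0)=50.0000, V(2,1)=50.0000, V(2,2)=0.0000
Node (1,0) S=150.5400: V=(p*·50.0000+(1−p*)·50.0000)/1.1=45.4545; Δ=(50.0000−50.0000)/(198.7128−117.4212)=0.0000; B=V−Δ·S=45.4545
Node (1,1) S=254.7600: V=(p*·0.0000+(1−p*)·50.0000)/1.1=18.5185; Δ=(0.0000−50.0000)/(336.2832−198.7128)=-0.3635; B=V−Δ·S=111.1111
Node (0,0) S=193.0000: V=(p*·18.5185+(1−p*)·45.4545)/1.1=26.8113; Δ=(18.5185−45.4545)/(254.7600−150.5400)=-0.2585; B=V−Δ·S=76.6929
Root portfolio cost Δ·193+B reproduces V0=26.8113.

(0,0): Delta=-0.2585 Bond=76.6929
(1,0): Delta=0.0000 Bond=45.4545
(1,1): Delta=-0.3635 Bond=111.1111
V0=26.8113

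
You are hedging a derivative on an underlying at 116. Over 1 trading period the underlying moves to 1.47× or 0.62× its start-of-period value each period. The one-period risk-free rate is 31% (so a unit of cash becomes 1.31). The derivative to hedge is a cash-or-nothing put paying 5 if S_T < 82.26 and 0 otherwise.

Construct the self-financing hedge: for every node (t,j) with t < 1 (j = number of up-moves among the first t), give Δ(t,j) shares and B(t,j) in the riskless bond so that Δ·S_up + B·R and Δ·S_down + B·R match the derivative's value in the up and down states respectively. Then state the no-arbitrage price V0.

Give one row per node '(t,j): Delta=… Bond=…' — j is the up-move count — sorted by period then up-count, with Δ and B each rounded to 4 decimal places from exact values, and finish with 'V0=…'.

No-arbitrage ⇒ martingale measure with p* = (R−d)/(u−d) = 0.8118.
Terminal payoffs: V(1,0)=5.0000, V(1,1)=0.0000
Node (0,0) S=116.0000: V=(p*·0.0000+(1−p*)·5.0000)/1.31=0.7185; Δ=(0.0000−5.0000)/(170.5200−71.9200)=-0.0507; B=V−Δ·S=6.6008
Each (Δ,B) replicates both successor values, so the strategy is self-financing and V0 is arbitrage-free.

(0,0): Delta=-0.0507 Bond=6.6008
V0=0.7185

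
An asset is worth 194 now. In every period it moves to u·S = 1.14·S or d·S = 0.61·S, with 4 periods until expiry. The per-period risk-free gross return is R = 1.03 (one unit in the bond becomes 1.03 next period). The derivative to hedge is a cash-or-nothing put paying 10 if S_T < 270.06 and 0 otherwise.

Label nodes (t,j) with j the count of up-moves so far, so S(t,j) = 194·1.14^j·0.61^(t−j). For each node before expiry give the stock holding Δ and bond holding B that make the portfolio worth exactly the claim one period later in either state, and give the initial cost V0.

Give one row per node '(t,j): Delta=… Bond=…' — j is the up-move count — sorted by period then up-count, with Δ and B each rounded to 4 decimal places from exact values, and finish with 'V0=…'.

(0,0): Delta=-0.0443 Bond=13.9738
(1,0): Delta=0.0000 Bond=9.1514
(1,1): Delta=-0.0505 Bond=15.7658
(2,0): Delta=0.0000 Bond=9.4260
(2,1): Delta=0.0000 Bond=9.4260
(2,2): Delta=-0.0576 Bond=18.0231
(3,0): Delta=0.0000 Bond=9.7087
(3,1): Delta=0.0000 Bond=9.7087
(3,2): Delta=0.0000 Bond=9.7087
(3,3): Delta=-0.0656 Bond=20.8829
V0=5.3810

Under the risk-neutral measure, an up-move has probability p* = (R−d)/(u−d) = 0.7925 and values discount at R = 1.03.
Payoff layer (t=4): V(4,0)=10.0000, V(4,1)=10.0000, V(4,2)=10.0000, V(4,3)=10.0000, V(4,4)=0.0000
  t=3,j=0: stock 44.0343 → up 50.1991 (V=10.0000), down 26.8609 (V=10.0000). Price 9.7087; hedge Δ=0.0000, bond B=9.7087.
  t=3,j=1: stock 82.2936 → up 93.8147 (V=10.0000), down 50.1991 (V=10.0000). Price 9.7087; hedge Δ=0.0000, bond B=9.7087.
  t=3,j=2: stock 153.7947 → up 175.3259 (V=10.0000), down 93.8147 (V=10.0000). Price 9.7087; hedge Δ=0.0000, bond B=9.7087.
  t=3,j=3: stock 287.4195 → up 327.6583 (V=0.0000), down 175.3259 (V=10.0000). Price 2.0150; hedge Δ=-0.0656, bond B=20.8829.
  t=2,j=0: stock 72.1874 → up 82.2936 (V=9.7087), down 44.0343 (V=9.7087). Price 9.4260; hedge Δ=0.0000, bond B=9.4260.
  t=2,j=1: stock 134.9076 → up 153.7947 (V=9.7087), down 82.2936 (V=9.7087). Price 9.4260; hedge Δ=0.0000, bond B=9.4260.
  t=2,j=2: stock 252.1224 → up 287.4195 (V=2.0150), down 153.7947 (V=9.7087). Price 3.5066; hedge Δ=-0.0576, bond B=18.0231.
  t=1,j=0: stock 118.3400 → up 134.9076 (V=9.4260), down 72.1874 (V=9.4260). Price 9.1514; hedge Δ=0.0000, bond B=9.1514.
  t=1,j=1: stock 221.1600 → up 252.1224 (V=3.5066), down 134.9076 (V=9.4260). Price 4.5973; hedge Δ=-0.0505, bond B=15.7658.
  t=0,j=0: stock 194.0000 → up 221.1600 (V=4.5973), down 118.3400 (V=9.1514). Price 5.3810; hedge Δ=-0.0443, bond B=13.9738.
The time-0 hedge costs 5.3810, which is the no-arbitrage price.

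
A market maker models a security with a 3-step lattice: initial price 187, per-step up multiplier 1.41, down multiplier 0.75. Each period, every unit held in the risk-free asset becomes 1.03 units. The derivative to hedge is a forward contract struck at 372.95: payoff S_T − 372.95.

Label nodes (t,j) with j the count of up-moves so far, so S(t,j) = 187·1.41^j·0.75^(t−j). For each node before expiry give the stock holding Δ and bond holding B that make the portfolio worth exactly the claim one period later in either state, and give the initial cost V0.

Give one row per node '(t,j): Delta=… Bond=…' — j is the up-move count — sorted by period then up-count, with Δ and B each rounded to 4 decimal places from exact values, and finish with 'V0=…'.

(0,0): Delta=1.0000 Bond=-341.3021
(1,0): Delta=1.0000 Bond=-351.5411
(1,1): Delta=1.0000 Bond=-351.5411
(2,0): Delta=1.0000 Bond=-362.0874
(2,1): Delta=1.0000 Bond=-362.0874
(2,2): Delta=1.0000 Bond=-362.0874
V0=-154.3021

Under the risk-neutral measure, an up-move has probability p* = (R−d)/(u−d) = 0.4242 and values discount at R = 1.03.
Terminal payoffs: V(3,0)=-294.0594, V(3,1)=-224.6356, V(3,2)=-94.1190, V(3,3)=151.2523
  t=2,j=0: stock 105.1875 → up 148.3144 (V=-224.6356), down 78.8906 (V=-294.0594). Price -256.8999; hedge Δ=1.0000, bond B=-362.0874.
  t=2,j=1: stock 197.7525 → up 278.8310 (V=-94.1190), down 148.3144 (V=-224.6356). Price -164.3349; hedge Δ=1.0000, bond B=-362.0874.
  t=2,j=2: stock 371.7747 → up 524.2023 (V=151.2523), down 278.8310 (V=-94.1190). Price 9.6873; hedge Δ=1.0000, bond B=-362.0874.
  t=1,j=0: stock 140.2500 → up 197.7525 (V=-164.3349), down 105.1875 (V=-256.8999). Price -211.2911; hedge Δ=1.0000, bond B=-351.5411.
  t=1,j=1: stock 263.6700 → up 371.7747 (V=9.6873), down 197.7525 (V=-164.3349). Price -87.8711; hedge Δ=1.0000, bond B=-351.5411.
  t=0,j=0: stock 187.0000 → up 263.6700 (V=-87.8711), down 140.2500 (V=-211.2911). Price -154.3021; hedge Δ=1.0000, bond B=-341.3021.
Self-financing check: at every node Δ·S+B equals the discounted successor values.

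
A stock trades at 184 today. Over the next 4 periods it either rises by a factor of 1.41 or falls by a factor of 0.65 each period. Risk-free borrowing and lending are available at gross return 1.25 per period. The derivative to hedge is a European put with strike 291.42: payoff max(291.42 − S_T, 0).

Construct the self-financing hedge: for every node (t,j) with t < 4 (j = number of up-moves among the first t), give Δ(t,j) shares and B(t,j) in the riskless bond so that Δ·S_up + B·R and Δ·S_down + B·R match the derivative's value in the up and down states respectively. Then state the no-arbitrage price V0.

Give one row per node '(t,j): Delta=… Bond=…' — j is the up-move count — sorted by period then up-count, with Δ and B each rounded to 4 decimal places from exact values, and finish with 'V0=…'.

(0,0): Delta=-0.2306 Bond=54.5850
(1,0): Delta=-0.8076 Bond=137.2405
(1,1): Delta=-0.1597 Bond=49.8288
(2,0): Delta=-1.0000 Bond=186.5088
(2,1): Delta=-0.7839 Bond=167.5618
(2,2): Delta=-0.0829 Bond=34.2125
(3,0): Delta=-1.0000 Bond=233.1360
(3,1): Delta=-1.0000 Bond=233.1360
(3,2): Delta=-0.7574 Bond=203.1366
(3,3): Delta=0.0000 Bond=0.0000
V0=12.1570

The replicating-portfolio and risk-neutral prices coincide; use p* = (1.25−0.65)/(1.41−0.65) = 0.7895 for the latter.
Payoff layer (t=4): V(4,0)=258.5749, V(4,1)=220.1713, V(4,2)=136.8651, V(4,3)=0.0000, V(4,4)=0.0000
(3,0): S=50.5310. Δ = (V_up−V_dn)/(S_up−S_dn) = (220.1713−258.5749)/(71.2487−32.8452) = -1.0000. V = [p*·220.1713 + (1−p*)·258.5749]/1.25 = 182.6050. B = V − Δ·S = 233.1360.
(3,1): S=109.6134. Δ = (V_up−V_dn)/(S_up−S_dn) = (136.8651−220.1713)/(154.5549−71.2487) = -1.0000. V = [p*·136.8651 + (1−p*)·220.1713]/1.25 = 123.5226. B = V − Δ·S = 233.1360.
(3,2): S=237.7768. Δ = (V_up−V_dn)/(S_up−S_dn) = (0.0000−136.8651)/(335.2652−154.5549) = -0.7574. V = [p*·0.0000 + (1−p*)·136.8651]/1.25 = 23.0510. B = V − Δ·S = 203.1366.
(3,3): S=515.7927. Δ = (V_up−V_dn)/(S_up−S_dn) = (0.0000−0.0000)/(727.2677−335.2652) = 0.0000. V = [p*·0.0000 + (1−p*)·0.0000]/1.25 = 0.0000. B = V − Δ·S = 0.0000.
(2,0): S=77.7400. Δ = (V_up−V_dn)/(S_up−S_dn) = (123.5226−182.6050)/(109.6134−50.5310) = -1.0000. V = [p*·123.5226 + (1−p*)·182.6050]/1.25 = 108.7688. B = V − Δ·S = 186.5088.
(2,1): S=168.6360. Δ = (V_up−V_dn)/(S_up−S_dn) = (23.0510−123.5226)/(237.7768−109.6134) = -0.7839. V = [p*·23.0510 + (1−p*)·123.5226]/1.25 = 35.3623. B = V − Δ·S = 167.5618.
(2,2): S=365.8104. Δ = (V_up−V_dn)/(S_up−S_dn) = (0.0000−23.0510)/(515.7927−237.7768) = -0.0829. V = [p*·0.0000 + (1−p*)·23.0510]/1.25 = 3.8823. B = V − Δ·S = 34.2125.
(1,0): S=119.6000. Δ = (V_up−V_dn)/(S_up−S_dn) = (35.3623−108.7688)/(168.6360−77.7400) = -0.8076. V = [p*·35.3623 + (1−p*)·108.7688]/1.25 = 40.6530. B = V − Δ·S = 137.2405.
(1,1): S=259.4400. Δ = (V_up−V_dn)/(S_up−S_dn) = (3.8823−35.3623)/(365.8104−168.6360) = -0.1597. V = [p*·3.8823 + (1−p*)·35.3623]/1.25 = 8.4077. B = V − Δ·S = 49.8288.
(0,0): S=184.0000. Δ = (V_up−V_dn)/(S_up−S_dn) = (8.4077−40.6530)/(259.4400−119.6000) = -0.2306. V = [p*·8.4077 + (1−p*)·40.6530]/1.25 = 12.1570. B = V − Δ·S = 54.5850.
Self-financing check: at every node Δ·S+B equals the discounted successor values.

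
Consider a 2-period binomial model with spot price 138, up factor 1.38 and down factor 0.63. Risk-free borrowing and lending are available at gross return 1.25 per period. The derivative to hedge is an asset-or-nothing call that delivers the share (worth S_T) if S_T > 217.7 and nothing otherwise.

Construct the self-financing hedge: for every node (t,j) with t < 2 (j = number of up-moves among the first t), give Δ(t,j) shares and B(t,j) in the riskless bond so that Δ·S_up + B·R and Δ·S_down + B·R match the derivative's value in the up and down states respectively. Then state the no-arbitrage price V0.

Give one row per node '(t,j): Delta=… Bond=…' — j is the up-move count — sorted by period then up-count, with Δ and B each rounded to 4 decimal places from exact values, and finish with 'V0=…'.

(0,0): Delta=1.6793 Bond=-116.7957
(1,0): Delta=0.0000 Bond=0.0000
(1,1): Delta=1.8400 Bond=-176.6064
V0=114.9418

No-arbitrage ⇒ martingale measure with p* = (R−d)/(u−d) = 0.8267.
At expiry t=2: V(2,0)=0.0000, V(2,1)=0.0000, V(2,2)=262.8072
Node (1,0) S=86.9400: V=(p*·0.0000+(1−p*)·0.0000)/1.25=0.0000; Δ=(0.0000−0.0000)/(119.9772−54.7722)=0.0000; B=V−Δ·S=0.0000
Node (1,1) S=190.4400: V=(p*·262.8072+(1−p*)·0.0000)/1.25=173.8032; Δ=(262.8072−0.0000)/(262.8072−119.9772)=1.8400; B=V−Δ·S=-176.6064
Node (0,0) S=138.0000: V=(p*·173.8032+(1−p*)·0.0000)/1.25=114.9418; Δ=(173.8032−0.0000)/(190.4400−86.9400)=1.6793; B=V−Δ·S=-116.7957
The time-0 hedge costs 114.9418, which is the no-arbitrage price.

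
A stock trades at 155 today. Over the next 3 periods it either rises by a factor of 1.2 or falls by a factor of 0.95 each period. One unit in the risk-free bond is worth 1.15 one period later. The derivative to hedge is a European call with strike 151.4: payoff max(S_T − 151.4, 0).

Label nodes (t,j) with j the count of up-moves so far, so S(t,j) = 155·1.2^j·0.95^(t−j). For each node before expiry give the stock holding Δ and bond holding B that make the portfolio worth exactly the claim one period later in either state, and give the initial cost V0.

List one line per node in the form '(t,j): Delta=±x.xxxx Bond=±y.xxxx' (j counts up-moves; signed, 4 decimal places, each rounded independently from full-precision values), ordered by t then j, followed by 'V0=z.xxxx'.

(0,0): Delta=0.9856 Bond=-97.2116
(1,0): Delta=0.9126 Bond=-101.0460
(1,1): Delta=1.0000 Bond=-114.4802
(2,0): Delta=0.4708 Bond=-54.4061
(2,1): Delta=1.0000 Bond=-131.6522
(2,2): Delta=1.0000 Bond=-131.6522
V0=55.5494

Risk-neutral probability p* = (R−d)/(u−d) = (1.15−0.95)/(1.2−0.95) = 0.8000.
At expiry t=3: V(3,0)=0.0000, V(3,1)=16.4650, V(3,2)=60.6400, V(3,3)=116.4400
Node (2,0) S=139.8875: V=(p*·16.4650+(1−p*)·0.0000)/1.15=11.4539; Δ=(16.4650−0.0000)/(167.8650−132.8931)=0.4708; B=V−Δ·S=-54.4061
Node (2,1) S=176.7000: V=(p*·60.6400+(1−p*)·16.4650)/1.15=45.0478; Δ=(60.6400−16.4650)/(212.0400−167.8650)=1.0000; B=V−Δ·S=-131.6522
Node (2,2) S=223.2000: V=(p*·116.4400+(1−p*)·60.6400)/1.15=91.5478; Δ=(116.4400−60.6400)/(267.8400−212.0400)=1.0000; B=V−Δ·S=-131.6522
Node (1,0) S=147.2500: V=(p*·45.0478+(1−p*)·11.4539)/1.15=33.3296; Δ=(45.0478−11.4539)/(176.7000−139.8875)=0.9126; B=V−Δ·S=-101.0460
Node (1,1) S=186.0000: V=(p*·91.5478+(1−p*)·45.0478)/1.15=71.5198; Δ=(91.5478−45.0478)/(223.2000−176.7000)=1.0000; B=V−Δ·S=-114.4802
Node (0,0) S=155.0000: V=(p*·71.5198+(1−p*)·33.3296)/1.15=55.5494; Δ=(71.5198−33.3296)/(186.0000−147.2500)=0.9856; B=V−Δ·S=-97.2116
Self-financing check: at every node Δ·S+B equals the discounted successor values.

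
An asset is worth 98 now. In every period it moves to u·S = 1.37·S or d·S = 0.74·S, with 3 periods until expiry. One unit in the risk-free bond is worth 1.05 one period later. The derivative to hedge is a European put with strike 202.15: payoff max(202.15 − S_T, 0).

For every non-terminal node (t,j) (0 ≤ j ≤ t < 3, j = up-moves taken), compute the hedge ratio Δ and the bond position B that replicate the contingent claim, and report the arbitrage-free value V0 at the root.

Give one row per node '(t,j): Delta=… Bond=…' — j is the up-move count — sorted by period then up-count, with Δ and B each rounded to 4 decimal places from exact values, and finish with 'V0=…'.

Since d<R<u, set p* = (R−d)/(u−d) = 0.4921; price each node as the discounted p*-expectation of its children.
Payoff layer (t=3): V(3,0)=162.4380, V(3,1)=128.6292, V(3,2)=66.0372, V(3,3)=0.0000
(2,0): S=53.6648. Δ = (V_up−V_dn)/(S_up−S_dn) = (128.6292−162.4380)/(73.5208−39.7120) = -1.0000. V = [p*·128.6292 + (1−p*)·162.4380]/1.05 = 138.8590. B = V − Δ·S = 192.5238.
(2,1): S=99.3524. Δ = (V_up−V_dn)/(S_up−S_dn) = (66.0372−128.6292)/(136.1128−73.5208) = -1.0000. V = [p*·66.0372 + (1−p*)·128.6292]/1.05 = 93.1714. B = V − Δ·S = 192.5238.
(2,2): S=183.9362. Δ = (V_up−V_dn)/(S_up−S_dn) = (0.0000−66.0372)/(251.9926−136.1128) = -0.5699. V = [p*·0.0000 + (1−p*)·66.0372]/1.05 = 31.9454. B = V − Δ·S = 136.7664.
(1,0): S=72.5200. Δ = (V_up−V_dn)/(S_up−S_dn) = (93.1714−138.8590)/(99.3524−53.6648) = -1.0000. V = [p*·93.1714 + (1−p*)·138.8590]/1.05 = 110.8360. B = V − Δ·S = 183.3560.
(1,1): S=134.2600. Δ = (V_up−V_dn)/(S_up−S_dn) = (31.9454−93.1714)/(183.9362−99.3524) = -0.7238. V = [p*·31.9454 + (1−p*)·93.1714]/1.05 = 60.0422. B = V − Δ·S = 157.2263.
(0,0): S=98.0000. Δ = (V_up−V_dn)/(S_up−S_dn) = (60.0422−110.8360)/(134.2600−72.5200) = -0.8227. V = [p*·60.0422 + (1−p*)·110.8360]/1.05 = 81.7545. B = V − Δ·S = 162.3796.
Each (Δ,B) replicates both successor values, so the strategy is self-financing and V0 is arbitrage-free.

(0,0): Delta=-0.8227 Bond=162.3796
(1,0): Delta=-1.0000 Bond=183.3560
(1,1): Delta=-0.7238 Bond=157.2263
(2,0): Delta=-1.0000 Bond=192.5238
(2,1): Delta=-1.0000 Bond=192.5238
(2,2): Delta=-0.5699 Bond=136.7664
V0=81.7545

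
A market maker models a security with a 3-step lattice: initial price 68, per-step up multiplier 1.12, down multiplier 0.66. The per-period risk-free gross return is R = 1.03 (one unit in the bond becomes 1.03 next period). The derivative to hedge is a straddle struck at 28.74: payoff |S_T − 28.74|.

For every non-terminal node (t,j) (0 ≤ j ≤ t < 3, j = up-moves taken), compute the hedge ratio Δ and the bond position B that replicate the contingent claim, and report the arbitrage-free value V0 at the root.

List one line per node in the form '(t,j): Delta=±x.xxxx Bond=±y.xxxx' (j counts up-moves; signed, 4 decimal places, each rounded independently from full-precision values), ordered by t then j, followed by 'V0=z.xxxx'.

Under the risk-neutral measure, an up-move has probability p* = (R−d)/(u−d) = 0.8043 and values discount at R = 1.03.
Payoff layer (t=3): V(3,0)=9.1903, V(3,1)=4.4353, V(3,2)=27.5575, V(3,3)=66.7951
(2,0): S=29.6208. Δ = (V_up−V_dn)/(S_up−S_dn) = (4.4353−9.1903)/(33.1753−19.5497) = -0.3490. V = [p*·4.4353 + (1−p*)·9.1903]/1.03 = 5.2093. B = V − Δ·S = 15.5462.
(2,1): S=50.2656. Δ = (V_up−V_dn)/(S_up−S_dn) = (27.5575−4.4353)/(56.2975−33.1753) = 1.0000. V = [p*·27.5575 + (1−p*)·4.4353]/1.03 = 22.3627. B = V − Δ·S = -27.9029.
(2,2): S=85.2992. Δ = (V_up−V_dn)/(S_up−S_dn) = (66.7951−27.5575)/(95.5351−56.2975) = 1.0000. V = [p*·66.7951 + (1−p*)·27.5575]/1.03 = 57.3963. B = V − Δ·S = -27.9029.
(1,0): S=44.8800. Δ = (V_up−V_dn)/(S_up−S_dn) = (22.3627−5.2093)/(50.2656−29.6208) = 0.8309. V = [p*·22.3627 + (1−p*)·5.2093]/1.03 = 18.4530. B = V − Δ·S = -18.8369.
(1,1): S=76.1600. Δ = (V_up−V_dn)/(S_up−S_dn) = (57.3963−22.3627)/(85.2992−50.2656) = 1.0000. V = [p*·57.3963 + (1−p*)·22.3627]/1.03 = 49.0698. B = V − Δ·S = -27.0902.
(0,0): S=68.0000. Δ = (V_up−V_dn)/(S_up−S_dn) = (49.0698−18.4530)/(76.1600−44.8800) = 0.9788. V = [p*·49.0698 + (1−p*)·18.4530]/1.03 = 41.8248. B = V − Δ·S = -24.7334.
The time-0 hedge costs 41.8248, which is the no-arbitrage price.

(0,0): Delta=0.9788 Bond=-24.7334
(1,0): Delta=0.8309 Bond=-18.8369
(1,1): Delta=1.0000 Bond=-27.0902
(2,0): Delta=-0.3490 Bond=15.5462
(2,1): Delta=1.0000 Bond=-27.9029
(2,2): Delta=1.0000 Bond=-27.9029
V0=41.8248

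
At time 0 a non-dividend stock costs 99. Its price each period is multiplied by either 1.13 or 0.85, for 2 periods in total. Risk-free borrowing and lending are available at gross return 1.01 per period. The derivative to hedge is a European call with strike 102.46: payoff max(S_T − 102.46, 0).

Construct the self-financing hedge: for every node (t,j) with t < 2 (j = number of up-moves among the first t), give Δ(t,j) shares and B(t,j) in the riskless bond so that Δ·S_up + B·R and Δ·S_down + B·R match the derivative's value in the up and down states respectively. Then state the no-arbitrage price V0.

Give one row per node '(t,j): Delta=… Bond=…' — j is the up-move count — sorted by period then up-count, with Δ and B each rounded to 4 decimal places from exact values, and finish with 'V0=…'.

(0,0): Delta=0.4889 Bond=-40.7326
(1,0): Delta=0.0000 Bond=0.0000
(1,1): Delta=0.7647 Bond=-71.9948
V0=7.6673

Under the risk-neutral measure, an up-move has probability p* = (R−d)/(u−d) = 0.5714 and values discount at R = 1.01.
Terminal payoffs: V(2,0)=0.0000, V(2,1)=0.0000, V(2,2)=23.9531
Node (1,0) S=84.1500: V=(p*·0.0000+(1−p*)·0.0000)/1.01=0.0000; Δ=(0.0000−0.0000)/(95.0895−71.5275)=0.0000; B=V−Δ·S=0.0000
Node (1,1) S=111.8700: V=(p*·23.9531+(1−p*)·0.0000)/1.01=13.5520; Δ=(23.9531−0.0000)/(126.4131−95.0895)=0.7647; B=V−Δ·S=-71.9948
Node (0,0) S=99.0000: V=(p*·13.5520+(1−p*)·0.0000)/1.01=7.6673; Δ=(13.5520−0.0000)/(111.8700−84.1500)=0.4889; B=V−Δ·S=-40.7326
Self-financing check: at every node Δ·S+B equals the discounted successor values.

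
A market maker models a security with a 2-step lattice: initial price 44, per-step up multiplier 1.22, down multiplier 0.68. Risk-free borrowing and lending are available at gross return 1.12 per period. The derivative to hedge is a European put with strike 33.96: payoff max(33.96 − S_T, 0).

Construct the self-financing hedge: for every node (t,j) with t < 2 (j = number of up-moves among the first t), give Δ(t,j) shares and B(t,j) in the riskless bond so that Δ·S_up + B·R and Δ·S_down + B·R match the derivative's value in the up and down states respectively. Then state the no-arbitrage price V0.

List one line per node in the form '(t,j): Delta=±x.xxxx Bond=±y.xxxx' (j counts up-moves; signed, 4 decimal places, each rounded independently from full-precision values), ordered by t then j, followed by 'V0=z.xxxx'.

Under the risk-neutral measure, an up-move has probability p* = (R−d)/(u−d) = 0.8148 and values discount at R = 1.12.
At expiry t=2: V(2,0)=13.6144, V(2,1)=0.0000, V(2,2)=0.0000
(1,0): S=29.9200. Δ = (V_up−V_dn)/(S_up−S_dn) = (0.0000−13.6144)/(36.5024−20.3456) = -0.8426. V = [p*·0.0000 + (1−p*)·13.6144]/1.12 = 2.2511. B = V − Δ·S = 27.4629.
(1,1): S=53.6800. Δ = (V_up−V_dn)/(S_up−S_dn) = (0.0000−0.0000)/(65.4896−36.5024) = 0.0000. V = [p*·0.0000 + (1−p*)·0.0000]/1.12 = 0.0000. B = V − Δ·S = 0.0000.
(0,0): S=44.0000. Δ = (V_up−V_dn)/(S_up−S_dn) = (0.0000−2.2511)/(53.6800−29.9200) = -0.0947. V = [p*·0.0000 + (1−p*)·2.2511]/1.12 = 0.3722. B = V − Δ·S = 4.5408.
Each (Δ,B) replicates both successor values, so the strategy is self-financing and V0 is arbitrage-free.

(0,0): Delta=-0.0947 Bond=4.5408
(1,0): Delta=-0.8426 Bond=27.4629
(1,1): Delta=0.0000 Bond=0.0000
V0=0.3722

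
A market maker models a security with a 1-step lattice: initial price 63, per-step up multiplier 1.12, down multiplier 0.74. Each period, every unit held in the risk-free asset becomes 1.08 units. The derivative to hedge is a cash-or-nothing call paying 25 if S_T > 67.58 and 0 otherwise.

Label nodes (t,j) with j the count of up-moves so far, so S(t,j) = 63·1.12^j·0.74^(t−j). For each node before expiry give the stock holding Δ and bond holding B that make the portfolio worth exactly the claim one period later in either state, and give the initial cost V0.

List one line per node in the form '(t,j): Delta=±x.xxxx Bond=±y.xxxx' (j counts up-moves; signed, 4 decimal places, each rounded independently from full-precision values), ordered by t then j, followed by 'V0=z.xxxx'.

Since d<R<u, set p* = (R−d)/(u−d) = 0.8947; price each node as the discounted p*-expectation of its children.
At expiry t=1: V(1,0)=0.0000, V(1,1)=25.0000
(0,0): S=63.0000. Δ = (V_up−V_dn)/(S_up−S_dn) = (25.0000−0.0000)/(70.5600−46.6200) = 1.0443. V = [p*·25.0000 + (1−p*)·0.0000]/1.08 = 20.7115. B = V − Δ·S = -45.0780.
Check: Δ(0,0)·S0 + B(0,0) = 20.7115 = V0.

(0,0): Delta=1.0443 Bond=-45.0780
V0=20.7115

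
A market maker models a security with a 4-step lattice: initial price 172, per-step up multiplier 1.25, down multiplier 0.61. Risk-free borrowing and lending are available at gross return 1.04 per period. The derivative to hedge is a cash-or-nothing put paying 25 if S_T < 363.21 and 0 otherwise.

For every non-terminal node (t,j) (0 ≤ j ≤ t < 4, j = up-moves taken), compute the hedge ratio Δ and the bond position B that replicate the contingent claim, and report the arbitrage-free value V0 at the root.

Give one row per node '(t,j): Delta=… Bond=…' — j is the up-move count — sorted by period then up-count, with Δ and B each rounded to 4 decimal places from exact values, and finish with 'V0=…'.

The replicating-portfolio and risk-neutral prices coincide; use p* = (1.04−0.61)/(1.25−0.61) = 0.6719 for the latter.
Terminal payoffs: V(4,0)=25.0000, V(4,1)=25.0000, V(4,2)=25.0000, V(4,3)=25.0000, V(4,4)=0.0000
(3,0): S=39.0407. Δ = (V_up−V_dn)/(S_up−S_dn) = (25.0000−25.0000)/(48.8009−23.8148) = 0.0000. V = [p*·25.0000 + (1−p*)·25.0000]/1.04 = 24.0385. B = V − Δ·S = 24.0385.
(3,1): S=80.0015. Δ = (V_up−V_dn)/(S_up−S_dn) = (25.0000−25.0000)/(100.0019−48.8009) = 0.0000. V = [p*·25.0000 + (1−p*)·25.0000]/1.04 = 24.0385. B = V − Δ·S = 24.0385.
(3,2): S=163.9375. Δ = (V_up−V_dn)/(S_up−S_dn) = (25.0000−25.0000)/(204.9219−100.0019) = 0.0000. V = [p*·25.0000 + (1−p*)·25.0000]/1.04 = 24.0385. B = V − Δ·S = 24.0385.
(3,3): S=335.9375. Δ = (V_up−V_dn)/(S_up−S_dn) = (0.0000−25.0000)/(419.9219−204.9219) = -0.1163. V = [p*·0.0000 + (1−p*)·25.0000]/1.04 = 7.8876. B = V − Δ·S = 46.9501.
(2,0): S=64.0012. Δ = (V_up−V_dn)/(S_up−S_dn) = (24.0385−24.0385)/(80.0015−39.0407) = 0.0000. V = [p*·24.0385 + (1−p*)·24.0385]/1.04 = 23.1139. B = V − Δ·S = 23.1139.
(2,1): S=131.1500. Δ = (V_up−V_dn)/(S_up−S_dn) = (24.0385−24.0385)/(163.9375−80.0015) = 0.0000. V = [p*·24.0385 + (1−p*)·24.0385]/1.04 = 23.1139. B = V − Δ·S = 23.1139.
(2,2): S=268.7500. Δ = (V_up−V_dn)/(S_up−S_dn) = (7.8876−24.0385)/(335.9375−163.9375) = -0.0939. V = [p*·7.8876 + (1−p*)·24.0385]/1.04 = 12.6799. B = V − Δ·S = 37.9156.
(1,0): S=104.9200. Δ = (V_up−V_dn)/(S_up−S_dn) = (23.1139−23.1139)/(131.1500−64.0012) = 0.0000. V = [p*·23.1139 + (1−p*)·23.1139]/1.04 = 22.2249. B = V − Δ·S = 22.2249.
(1,1): S=215.0000. Δ = (V_up−V_dn)/(S_up−S_dn) = (12.6799−23.1139)/(268.7500−131.1500) = -0.0758. V = [p*·12.6799 + (1−p*)·23.1139]/1.04 = 15.4842. B = V − Δ·S = 31.7873.
(0,0): S=172.0000. Δ = (V_up−V_dn)/(S_up−S_dn) = (15.4842−22.2249)/(215.0000−104.9200) = -0.0612. V = [p*·15.4842 + (1−p*)·22.2249]/1.04 = 17.0154. B = V − Δ·S = 27.5477.
Self-financing check: at every node Δ·S+B equals the discounted successor values.

(0,0): Delta=-0.0612 Bond=27.5477
(1,0): Delta=0.0000 Bond=22.2249
(1,1): Delta=-0.0758 Bond=31.7873
(2,0): Delta=0.0000 Bond=23.1139
(2,1): Delta=0.0000 Bond=23.1139
(2,2): Delta=-0.0939 Bond=37.9156
(3,0): Delta=0.0000 Bond=24.0385
(3,1): Delta=0.0000 Bond=24.0385
(3,2): Delta=0.0000 Bond=24.0385
(3,3): Delta=-0.1163 Bond=46.9501
V0=17.0154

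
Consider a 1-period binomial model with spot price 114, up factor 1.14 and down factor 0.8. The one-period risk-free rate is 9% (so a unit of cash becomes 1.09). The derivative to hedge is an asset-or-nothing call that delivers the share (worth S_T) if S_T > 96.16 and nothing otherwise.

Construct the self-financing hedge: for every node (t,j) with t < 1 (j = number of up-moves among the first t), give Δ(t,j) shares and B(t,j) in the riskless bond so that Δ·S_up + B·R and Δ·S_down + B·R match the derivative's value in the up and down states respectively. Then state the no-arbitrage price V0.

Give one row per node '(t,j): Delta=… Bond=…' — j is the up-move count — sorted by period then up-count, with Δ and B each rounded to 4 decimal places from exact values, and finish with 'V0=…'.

(0,0): Delta=3.3529 Bond=-280.5397
V0=101.6956

Risk-neutral probability p* = (R−d)/(u−d) = (1.09−0.8)/(1.14−0.8) = 0.8529.
Terminal values V(1,·): V(1,0)=0.0000, V(1,1)=129.9600
Node (0,0) S=114.0000: V=(p*·129.9600+(1−p*)·0.0000)/1.09=101.6956; Δ=(129.9600−0.0000)/(129.9600−91.2000)=3.3529; B=V−Δ·S=-280.5397
Self-financing check: at every node Δ·S+B equals the discounted successor values.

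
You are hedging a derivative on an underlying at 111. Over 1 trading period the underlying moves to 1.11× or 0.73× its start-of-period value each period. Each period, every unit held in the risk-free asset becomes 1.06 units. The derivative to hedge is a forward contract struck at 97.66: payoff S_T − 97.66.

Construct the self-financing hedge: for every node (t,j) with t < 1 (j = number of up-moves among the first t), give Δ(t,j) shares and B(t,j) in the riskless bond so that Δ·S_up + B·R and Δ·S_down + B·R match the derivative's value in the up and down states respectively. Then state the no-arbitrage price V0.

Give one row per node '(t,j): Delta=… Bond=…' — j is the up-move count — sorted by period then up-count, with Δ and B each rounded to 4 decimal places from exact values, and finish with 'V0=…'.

Under the risk-neutral measure, an up-move has probability p* = (R−d)/(u−d) = 0.8684 and values discount at R = 1.06.
At expiry t=1: V(1,0)=-16.6300, V(1,1)=25.5500
  t=0,j=0: stock 111.0000 → up 123.2100 (V=25.5500), down 81.0300 (V=-16.6300). Price 18.8679; hedge Δ=1.0000, bond B=-92.1321.
The time-0 hedge costs 18.8679, which is the no-arbitrage price.

(0,0): Delta=1.0000 Bond=-92.1321
V0=18.8679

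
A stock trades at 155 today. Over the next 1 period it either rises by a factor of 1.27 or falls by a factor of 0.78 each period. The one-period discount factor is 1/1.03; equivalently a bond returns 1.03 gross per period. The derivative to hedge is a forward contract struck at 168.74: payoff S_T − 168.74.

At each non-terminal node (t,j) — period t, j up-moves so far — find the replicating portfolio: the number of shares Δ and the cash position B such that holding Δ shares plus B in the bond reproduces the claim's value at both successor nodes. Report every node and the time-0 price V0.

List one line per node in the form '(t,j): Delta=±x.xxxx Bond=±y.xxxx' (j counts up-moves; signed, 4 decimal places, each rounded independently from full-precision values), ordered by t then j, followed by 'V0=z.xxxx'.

(0,0): Delta=1.0000 Bond=-163.8252
V0=-8.8252

Risk-neutral probability p* = (R−d)/(u−d) = (1.03−0.78)/(1.27−0.78) = 0.5102.
Terminal values V(1,·): V(1,0)=-47.8400, V(1,1)=28.1100
  t=0,j=0: stock 155.0000 → up 196.8500 (V=28.1100), down 120.9000 (V=-47.8400). Price -8.8252; hedge Δ=1.0000, bond B=-163.8252.
Root portfolio cost Δ·155+B reproduces V0=-8.8252.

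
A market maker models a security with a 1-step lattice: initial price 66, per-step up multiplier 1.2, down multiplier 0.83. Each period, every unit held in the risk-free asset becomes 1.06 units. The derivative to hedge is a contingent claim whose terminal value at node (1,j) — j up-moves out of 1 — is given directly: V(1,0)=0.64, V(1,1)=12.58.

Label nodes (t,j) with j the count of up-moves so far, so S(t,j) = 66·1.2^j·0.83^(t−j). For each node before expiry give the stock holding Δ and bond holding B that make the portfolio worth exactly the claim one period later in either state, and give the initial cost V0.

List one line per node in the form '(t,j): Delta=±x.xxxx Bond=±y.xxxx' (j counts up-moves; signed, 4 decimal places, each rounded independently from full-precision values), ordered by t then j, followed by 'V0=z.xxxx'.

(0,0): Delta=0.4889 Bond=-24.6645
V0=7.6058

Risk-neutral probability p* = (R−d)/(u−d) = (1.06−0.83)/(1.2−0.83) = 0.6216.
Terminal values V(1,·): V(1,0)=0.6400, V(1,1)=12.5800
Node (0,0) S=66.0000: V=(p*·12.5800+(1−p*)·0.6400)/1.06=7.6058; Δ=(12.5800−0.6400)/(79.2000−54.7800)=0.4889; B=V−Δ·S=-24.6645
Root portfolio cost Δ·66+B reproduces V0=7.6058.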